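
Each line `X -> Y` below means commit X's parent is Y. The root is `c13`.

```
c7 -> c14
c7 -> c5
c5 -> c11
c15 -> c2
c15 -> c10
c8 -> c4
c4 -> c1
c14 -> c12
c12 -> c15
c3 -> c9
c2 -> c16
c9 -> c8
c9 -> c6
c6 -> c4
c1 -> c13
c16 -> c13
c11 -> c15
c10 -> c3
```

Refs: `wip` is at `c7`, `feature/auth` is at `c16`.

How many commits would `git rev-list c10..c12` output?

Reachable from c12: {c1, c10, c12, c13, c15, c16, c2, c3, c4, c6, c8, c9}.
Reachable from c10: {c1, c10, c13, c3, c4, c6, c8, c9}.
In c12's history but not c10's: {c12, c15, c16, c2} — 4 commits.

4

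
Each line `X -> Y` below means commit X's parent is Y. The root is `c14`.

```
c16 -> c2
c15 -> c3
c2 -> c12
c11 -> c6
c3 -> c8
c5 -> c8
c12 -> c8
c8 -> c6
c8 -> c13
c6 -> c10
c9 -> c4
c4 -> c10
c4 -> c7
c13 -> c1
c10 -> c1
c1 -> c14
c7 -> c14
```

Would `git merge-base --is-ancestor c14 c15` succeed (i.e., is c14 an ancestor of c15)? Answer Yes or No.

Ancestors of c15 (commits reachable by following parents): {c1, c10, c13, c14, c15, c3, c6, c8}.
c14 is in that set, so it is an ancestor of c15.

Yes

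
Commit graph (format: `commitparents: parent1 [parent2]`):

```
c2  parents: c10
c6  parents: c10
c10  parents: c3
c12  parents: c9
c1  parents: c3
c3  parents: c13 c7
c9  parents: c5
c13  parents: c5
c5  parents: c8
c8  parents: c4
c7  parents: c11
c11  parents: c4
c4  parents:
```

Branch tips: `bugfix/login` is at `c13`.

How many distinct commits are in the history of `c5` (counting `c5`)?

3

Walking parent pointers from c5: reachable set = {c4, c5, c8}.
That is 3 commits.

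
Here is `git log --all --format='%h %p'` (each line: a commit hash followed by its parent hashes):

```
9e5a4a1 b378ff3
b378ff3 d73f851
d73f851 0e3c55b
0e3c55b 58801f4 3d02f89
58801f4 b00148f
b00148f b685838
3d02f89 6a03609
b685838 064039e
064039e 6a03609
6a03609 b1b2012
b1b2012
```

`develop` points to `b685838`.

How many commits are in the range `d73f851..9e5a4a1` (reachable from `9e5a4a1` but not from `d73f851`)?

2

Reachable from 9e5a4a1: {064039e, 0e3c55b, 3d02f89, 58801f4, 6a03609, 9e5a4a1, b00148f, b1b2012, b378ff3, b685838, d73f851}.
Reachable from d73f851: {064039e, 0e3c55b, 3d02f89, 58801f4, 6a03609, b00148f, b1b2012, b685838, d73f851}.
In 9e5a4a1's history but not d73f851's: {9e5a4a1, b378ff3} — 2 commits.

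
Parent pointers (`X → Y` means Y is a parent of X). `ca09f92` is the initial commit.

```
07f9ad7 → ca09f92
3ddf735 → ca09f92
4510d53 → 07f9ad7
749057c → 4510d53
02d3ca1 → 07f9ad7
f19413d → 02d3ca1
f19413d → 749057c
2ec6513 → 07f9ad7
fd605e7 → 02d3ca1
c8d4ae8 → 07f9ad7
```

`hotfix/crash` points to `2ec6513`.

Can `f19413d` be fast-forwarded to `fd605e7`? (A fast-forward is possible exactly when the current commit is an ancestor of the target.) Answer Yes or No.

No

A fast-forward from f19413d to fd605e7 is possible iff f19413d is an ancestor of fd605e7.
Ancestors of fd605e7: {02d3ca1, 07f9ad7, ca09f92, fd605e7}.
f19413d is not among them, so fast-forward is not possible.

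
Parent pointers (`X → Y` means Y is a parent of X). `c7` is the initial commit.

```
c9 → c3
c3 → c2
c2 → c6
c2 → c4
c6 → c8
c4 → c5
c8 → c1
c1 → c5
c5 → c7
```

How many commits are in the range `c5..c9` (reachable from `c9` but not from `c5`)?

7

Reachable from c9: {c1, c2, c3, c4, c5, c6, c7, c8, c9}.
Reachable from c5: {c5, c7}.
In c9's history but not c5's: {c1, c2, c3, c4, c6, c8, c9} — 7 commits.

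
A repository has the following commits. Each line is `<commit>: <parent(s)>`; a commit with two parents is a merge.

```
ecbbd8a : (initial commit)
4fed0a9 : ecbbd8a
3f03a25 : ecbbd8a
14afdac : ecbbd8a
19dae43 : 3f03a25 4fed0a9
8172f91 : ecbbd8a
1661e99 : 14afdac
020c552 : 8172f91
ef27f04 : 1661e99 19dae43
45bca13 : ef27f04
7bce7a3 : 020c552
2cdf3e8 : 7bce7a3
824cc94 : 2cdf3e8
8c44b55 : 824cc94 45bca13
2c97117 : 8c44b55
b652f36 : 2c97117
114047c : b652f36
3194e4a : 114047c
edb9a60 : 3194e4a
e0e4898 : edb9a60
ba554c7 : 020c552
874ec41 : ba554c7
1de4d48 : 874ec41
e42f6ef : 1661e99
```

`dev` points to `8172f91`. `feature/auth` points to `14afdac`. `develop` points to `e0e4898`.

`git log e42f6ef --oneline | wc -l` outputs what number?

4

Walking parent pointers from e42f6ef: reachable set = {14afdac, 1661e99, e42f6ef, ecbbd8a}.
That is 4 commits.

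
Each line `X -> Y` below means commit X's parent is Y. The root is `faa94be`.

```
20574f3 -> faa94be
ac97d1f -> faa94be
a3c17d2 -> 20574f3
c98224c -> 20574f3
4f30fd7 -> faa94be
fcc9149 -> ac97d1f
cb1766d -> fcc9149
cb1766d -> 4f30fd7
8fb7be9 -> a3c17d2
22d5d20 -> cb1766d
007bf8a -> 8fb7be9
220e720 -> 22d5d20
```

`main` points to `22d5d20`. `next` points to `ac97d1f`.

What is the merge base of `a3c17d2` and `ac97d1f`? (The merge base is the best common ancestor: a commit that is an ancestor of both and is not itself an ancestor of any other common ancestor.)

faa94be

Ancestors of a3c17d2: {20574f3, a3c17d2, faa94be}.
Ancestors of ac97d1f: {ac97d1f, faa94be}.
Common ancestors: {faa94be}.
The only common ancestor is faa94be, so it is the merge base.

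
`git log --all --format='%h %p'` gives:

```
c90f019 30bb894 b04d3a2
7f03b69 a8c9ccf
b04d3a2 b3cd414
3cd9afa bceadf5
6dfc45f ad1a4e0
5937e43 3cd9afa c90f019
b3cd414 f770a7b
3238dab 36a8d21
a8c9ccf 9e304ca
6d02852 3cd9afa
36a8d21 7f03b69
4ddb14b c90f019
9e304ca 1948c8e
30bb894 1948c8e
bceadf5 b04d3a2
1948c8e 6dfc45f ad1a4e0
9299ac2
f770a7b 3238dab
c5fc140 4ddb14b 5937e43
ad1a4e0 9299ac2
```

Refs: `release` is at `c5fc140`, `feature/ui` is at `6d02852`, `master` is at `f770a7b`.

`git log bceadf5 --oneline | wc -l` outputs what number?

13

Walking parent pointers from bceadf5: reachable set = {1948c8e, 3238dab, 36a8d21, 6dfc45f, 7f03b69, 9299ac2, 9e304ca, a8c9ccf, ad1a4e0, b04d3a2, b3cd414, bceadf5, f770a7b}.
That is 13 commits.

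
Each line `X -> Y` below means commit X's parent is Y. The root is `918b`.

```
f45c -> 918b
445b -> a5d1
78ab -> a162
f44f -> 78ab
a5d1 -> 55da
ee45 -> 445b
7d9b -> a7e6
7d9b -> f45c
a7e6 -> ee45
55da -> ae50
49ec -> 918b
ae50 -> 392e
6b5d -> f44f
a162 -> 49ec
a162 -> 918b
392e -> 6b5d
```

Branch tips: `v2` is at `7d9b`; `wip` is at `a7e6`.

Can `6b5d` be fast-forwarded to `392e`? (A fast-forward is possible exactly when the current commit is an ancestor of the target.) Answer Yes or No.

Yes

A fast-forward from 6b5d to 392e is possible iff 6b5d is an ancestor of 392e.
Ancestors of 392e: {392e, 49ec, 6b5d, 78ab, 918b, a162, f44f}.
6b5d is among them, so fast-forward is possible.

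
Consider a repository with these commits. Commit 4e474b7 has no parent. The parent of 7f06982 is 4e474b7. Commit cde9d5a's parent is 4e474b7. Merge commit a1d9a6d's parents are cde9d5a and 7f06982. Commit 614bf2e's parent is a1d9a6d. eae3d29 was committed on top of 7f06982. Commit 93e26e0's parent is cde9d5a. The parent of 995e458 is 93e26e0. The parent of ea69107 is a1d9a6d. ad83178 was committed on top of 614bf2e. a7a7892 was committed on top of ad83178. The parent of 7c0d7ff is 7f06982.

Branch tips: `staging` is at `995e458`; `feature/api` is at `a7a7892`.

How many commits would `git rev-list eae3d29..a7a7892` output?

5

Reachable from a7a7892: {4e474b7, 614bf2e, 7f06982, a1d9a6d, a7a7892, ad83178, cde9d5a}.
Reachable from eae3d29: {4e474b7, 7f06982, eae3d29}.
In a7a7892's history but not eae3d29's: {614bf2e, a1d9a6d, a7a7892, ad83178, cde9d5a} — 5 commits.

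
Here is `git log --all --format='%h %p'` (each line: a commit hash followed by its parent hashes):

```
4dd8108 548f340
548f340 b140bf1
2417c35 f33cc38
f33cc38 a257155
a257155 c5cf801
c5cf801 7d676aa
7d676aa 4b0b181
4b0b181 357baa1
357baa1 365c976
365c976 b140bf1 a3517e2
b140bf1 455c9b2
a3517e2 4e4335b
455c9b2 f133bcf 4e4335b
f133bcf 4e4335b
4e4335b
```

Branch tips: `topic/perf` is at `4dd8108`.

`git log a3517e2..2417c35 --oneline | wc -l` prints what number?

Reachable from 2417c35: {2417c35, 357baa1, 365c976, 455c9b2, 4b0b181, 4e4335b, 7d676aa, a257155, a3517e2, b140bf1, c5cf801, f133bcf, f33cc38}.
Reachable from a3517e2: {4e4335b, a3517e2}.
In 2417c35's history but not a3517e2's: {2417c35, 357baa1, 365c976, 455c9b2, 4b0b181, 7d676aa, a257155, b140bf1, c5cf801, f133bcf, f33cc38} — 11 commits.

11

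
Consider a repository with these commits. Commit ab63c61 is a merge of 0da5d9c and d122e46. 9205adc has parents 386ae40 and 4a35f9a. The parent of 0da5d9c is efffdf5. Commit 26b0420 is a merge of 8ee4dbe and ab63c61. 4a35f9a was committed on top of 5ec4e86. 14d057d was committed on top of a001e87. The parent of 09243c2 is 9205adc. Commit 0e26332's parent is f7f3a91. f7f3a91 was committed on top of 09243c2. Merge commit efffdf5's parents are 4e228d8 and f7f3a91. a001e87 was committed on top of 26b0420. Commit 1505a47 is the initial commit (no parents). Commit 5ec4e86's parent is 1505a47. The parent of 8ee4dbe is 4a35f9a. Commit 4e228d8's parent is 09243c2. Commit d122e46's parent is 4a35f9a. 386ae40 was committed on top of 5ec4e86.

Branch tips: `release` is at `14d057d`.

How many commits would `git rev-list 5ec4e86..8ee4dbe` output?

Reachable from 8ee4dbe: {1505a47, 4a35f9a, 5ec4e86, 8ee4dbe}.
Reachable from 5ec4e86: {1505a47, 5ec4e86}.
In 8ee4dbe's history but not 5ec4e86's: {4a35f9a, 8ee4dbe} — 2 commits.

2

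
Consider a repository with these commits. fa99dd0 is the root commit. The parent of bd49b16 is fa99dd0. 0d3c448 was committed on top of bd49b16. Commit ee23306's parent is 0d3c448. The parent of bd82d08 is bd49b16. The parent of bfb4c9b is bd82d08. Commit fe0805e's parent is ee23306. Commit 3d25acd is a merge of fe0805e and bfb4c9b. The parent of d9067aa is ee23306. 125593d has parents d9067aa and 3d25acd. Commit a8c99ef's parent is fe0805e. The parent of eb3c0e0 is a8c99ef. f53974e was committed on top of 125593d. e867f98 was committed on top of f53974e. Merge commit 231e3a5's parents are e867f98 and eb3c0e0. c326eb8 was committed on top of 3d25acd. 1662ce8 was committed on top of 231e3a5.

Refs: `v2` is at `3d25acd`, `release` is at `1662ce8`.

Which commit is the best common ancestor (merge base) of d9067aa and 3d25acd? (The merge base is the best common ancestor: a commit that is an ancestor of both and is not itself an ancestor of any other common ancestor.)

ee23306

Ancestors of d9067aa: {0d3c448, bd49b16, d9067aa, ee23306, fa99dd0}.
Ancestors of 3d25acd: {0d3c448, 3d25acd, bd49b16, bd82d08, bfb4c9b, ee23306, fa99dd0, fe0805e}.
Common ancestors: {0d3c448, bd49b16, ee23306, fa99dd0}.
Among these, ee23306 is not an ancestor of any other common ancestor — it is the merge base.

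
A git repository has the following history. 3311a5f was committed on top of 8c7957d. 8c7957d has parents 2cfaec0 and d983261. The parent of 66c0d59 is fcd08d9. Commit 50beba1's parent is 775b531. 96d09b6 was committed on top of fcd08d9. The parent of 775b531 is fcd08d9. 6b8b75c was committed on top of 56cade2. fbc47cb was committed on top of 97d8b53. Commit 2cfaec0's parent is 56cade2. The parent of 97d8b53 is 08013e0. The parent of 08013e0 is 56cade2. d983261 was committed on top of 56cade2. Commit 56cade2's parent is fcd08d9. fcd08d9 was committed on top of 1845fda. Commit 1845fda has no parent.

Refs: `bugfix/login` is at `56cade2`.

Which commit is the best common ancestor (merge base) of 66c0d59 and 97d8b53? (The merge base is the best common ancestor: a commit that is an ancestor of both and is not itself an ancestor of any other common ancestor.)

Ancestors of 66c0d59: {1845fda, 66c0d59, fcd08d9}.
Ancestors of 97d8b53: {08013e0, 1845fda, 56cade2, 97d8b53, fcd08d9}.
Common ancestors: {1845fda, fcd08d9}.
Among these, fcd08d9 is not an ancestor of any other common ancestor — it is the merge base.

fcd08d9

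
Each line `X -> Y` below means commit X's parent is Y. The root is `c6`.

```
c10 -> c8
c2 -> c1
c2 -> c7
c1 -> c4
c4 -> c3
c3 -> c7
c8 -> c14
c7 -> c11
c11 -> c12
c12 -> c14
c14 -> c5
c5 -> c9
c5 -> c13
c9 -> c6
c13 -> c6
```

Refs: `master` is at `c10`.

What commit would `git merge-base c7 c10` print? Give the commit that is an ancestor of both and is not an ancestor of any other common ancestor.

c14

Ancestors of c7: {c11, c12, c13, c14, c5, c6, c7, c9}.
Ancestors of c10: {c10, c13, c14, c5, c6, c8, c9}.
Common ancestors: {c13, c14, c5, c6, c9}.
Among these, c14 is not an ancestor of any other common ancestor — it is the merge base.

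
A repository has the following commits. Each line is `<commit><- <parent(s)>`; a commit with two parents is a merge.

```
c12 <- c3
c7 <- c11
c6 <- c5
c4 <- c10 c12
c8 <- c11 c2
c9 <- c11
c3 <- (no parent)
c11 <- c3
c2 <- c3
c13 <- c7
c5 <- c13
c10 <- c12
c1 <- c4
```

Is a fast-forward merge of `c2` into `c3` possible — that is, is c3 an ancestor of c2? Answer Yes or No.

Yes

A fast-forward from c3 to c2 is possible iff c3 is an ancestor of c2.
Ancestors of c2: {c2, c3}.
c3 is among them, so fast-forward is possible.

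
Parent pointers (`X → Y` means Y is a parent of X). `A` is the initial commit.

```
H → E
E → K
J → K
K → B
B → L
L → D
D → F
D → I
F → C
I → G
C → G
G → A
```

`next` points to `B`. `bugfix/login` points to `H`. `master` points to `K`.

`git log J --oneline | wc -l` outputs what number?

10

Walking parent pointers from J: reachable set = {A, B, C, D, F, G, I, J, K, L}.
That is 10 commits.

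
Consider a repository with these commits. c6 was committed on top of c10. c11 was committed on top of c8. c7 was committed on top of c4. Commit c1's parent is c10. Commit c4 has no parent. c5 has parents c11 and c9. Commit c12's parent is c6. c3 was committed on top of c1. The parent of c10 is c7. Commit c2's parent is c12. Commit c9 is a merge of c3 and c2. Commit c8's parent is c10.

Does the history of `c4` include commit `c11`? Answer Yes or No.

No

Ancestors of c4: {c4}.
c11 is not in that set, so it is not an ancestor of c4.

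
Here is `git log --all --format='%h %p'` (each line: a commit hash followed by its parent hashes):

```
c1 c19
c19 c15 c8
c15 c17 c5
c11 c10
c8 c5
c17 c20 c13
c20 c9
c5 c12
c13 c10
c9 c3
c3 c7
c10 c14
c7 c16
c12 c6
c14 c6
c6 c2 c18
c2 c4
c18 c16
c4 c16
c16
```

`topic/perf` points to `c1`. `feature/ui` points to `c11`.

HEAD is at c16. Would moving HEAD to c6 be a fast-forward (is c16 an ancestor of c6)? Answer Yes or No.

Yes

A fast-forward from c16 to c6 is possible iff c16 is an ancestor of c6.
Ancestors of c6: {c16, c18, c2, c4, c6}.
c16 is among them, so fast-forward is possible.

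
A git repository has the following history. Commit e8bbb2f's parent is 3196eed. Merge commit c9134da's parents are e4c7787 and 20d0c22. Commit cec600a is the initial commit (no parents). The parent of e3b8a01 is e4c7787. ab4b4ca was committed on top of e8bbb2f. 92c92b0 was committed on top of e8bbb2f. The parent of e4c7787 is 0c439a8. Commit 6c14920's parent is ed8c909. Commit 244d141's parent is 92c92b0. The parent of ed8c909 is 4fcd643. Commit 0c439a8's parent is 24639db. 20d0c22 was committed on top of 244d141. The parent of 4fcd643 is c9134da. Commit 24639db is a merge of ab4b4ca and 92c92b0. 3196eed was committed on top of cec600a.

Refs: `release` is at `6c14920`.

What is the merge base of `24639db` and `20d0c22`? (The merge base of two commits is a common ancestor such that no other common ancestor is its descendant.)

92c92b0

Ancestors of 24639db: {24639db, 3196eed, 92c92b0, ab4b4ca, cec600a, e8bbb2f}.
Ancestors of 20d0c22: {20d0c22, 244d141, 3196eed, 92c92b0, cec600a, e8bbb2f}.
Common ancestors: {3196eed, 92c92b0, cec600a, e8bbb2f}.
Among these, 92c92b0 is not an ancestor of any other common ancestor — it is the merge base.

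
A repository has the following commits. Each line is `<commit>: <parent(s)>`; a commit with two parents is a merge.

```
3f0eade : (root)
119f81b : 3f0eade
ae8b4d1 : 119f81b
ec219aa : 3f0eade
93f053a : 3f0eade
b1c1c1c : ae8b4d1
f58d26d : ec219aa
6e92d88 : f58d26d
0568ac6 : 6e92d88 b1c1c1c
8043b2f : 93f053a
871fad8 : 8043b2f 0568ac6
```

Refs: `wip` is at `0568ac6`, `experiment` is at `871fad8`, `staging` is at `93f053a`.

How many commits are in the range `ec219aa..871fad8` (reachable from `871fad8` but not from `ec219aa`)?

9

Reachable from 871fad8: {0568ac6, 119f81b, 3f0eade, 6e92d88, 8043b2f, 871fad8, 93f053a, ae8b4d1, b1c1c1c, ec219aa, f58d26d}.
Reachable from ec219aa: {3f0eade, ec219aa}.
In 871fad8's history but not ec219aa's: {0568ac6, 119f81b, 6e92d88, 8043b2f, 871fad8, 93f053a, ae8b4d1, b1c1c1c, f58d26d} — 9 commits.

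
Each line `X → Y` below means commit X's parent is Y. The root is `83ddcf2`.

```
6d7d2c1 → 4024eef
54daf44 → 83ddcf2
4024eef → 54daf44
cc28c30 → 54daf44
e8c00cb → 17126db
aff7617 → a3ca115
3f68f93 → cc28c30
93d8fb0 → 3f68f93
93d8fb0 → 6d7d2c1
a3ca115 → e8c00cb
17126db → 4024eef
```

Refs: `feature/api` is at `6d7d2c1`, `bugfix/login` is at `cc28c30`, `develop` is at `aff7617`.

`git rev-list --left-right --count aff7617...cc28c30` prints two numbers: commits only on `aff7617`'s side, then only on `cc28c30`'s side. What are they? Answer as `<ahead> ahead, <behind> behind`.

5 ahead, 1 behind

Reachable from aff7617: {17126db, 4024eef, 54daf44, 83ddcf2, a3ca115, aff7617, e8c00cb}.
Reachable from cc28c30: {54daf44, 83ddcf2, cc28c30}.
Only in aff7617's history (ahead): {17126db, 4024eef, a3ca115, aff7617, e8c00cb} — 5.
Only in cc28c30's history (behind): {cc28c30} — 1.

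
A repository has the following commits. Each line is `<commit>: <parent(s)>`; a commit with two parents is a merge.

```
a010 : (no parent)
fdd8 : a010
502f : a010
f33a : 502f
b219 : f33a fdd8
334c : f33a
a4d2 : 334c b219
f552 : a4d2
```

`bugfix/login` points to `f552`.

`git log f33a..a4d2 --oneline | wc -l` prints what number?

4

Reachable from a4d2: {334c, 502f, a010, a4d2, b219, f33a, fdd8}.
Reachable from f33a: {502f, a010, f33a}.
In a4d2's history but not f33a's: {334c, a4d2, b219, fdd8} — 4 commits.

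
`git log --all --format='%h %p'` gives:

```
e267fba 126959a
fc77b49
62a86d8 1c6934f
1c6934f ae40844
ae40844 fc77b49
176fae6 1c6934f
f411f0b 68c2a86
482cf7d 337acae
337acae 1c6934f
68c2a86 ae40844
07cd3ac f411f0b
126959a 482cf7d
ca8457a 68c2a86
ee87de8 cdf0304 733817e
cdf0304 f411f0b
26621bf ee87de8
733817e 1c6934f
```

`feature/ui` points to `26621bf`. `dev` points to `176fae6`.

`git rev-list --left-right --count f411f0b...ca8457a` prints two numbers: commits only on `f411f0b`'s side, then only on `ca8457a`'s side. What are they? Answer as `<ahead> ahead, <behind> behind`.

Reachable from f411f0b: {68c2a86, ae40844, f411f0b, fc77b49}.
Reachable from ca8457a: {68c2a86, ae40844, ca8457a, fc77b49}.
Only in f411f0b's history (ahead): {f411f0b} — 1.
Only in ca8457a's history (behind): {ca8457a} — 1.

1 ahead, 1 behind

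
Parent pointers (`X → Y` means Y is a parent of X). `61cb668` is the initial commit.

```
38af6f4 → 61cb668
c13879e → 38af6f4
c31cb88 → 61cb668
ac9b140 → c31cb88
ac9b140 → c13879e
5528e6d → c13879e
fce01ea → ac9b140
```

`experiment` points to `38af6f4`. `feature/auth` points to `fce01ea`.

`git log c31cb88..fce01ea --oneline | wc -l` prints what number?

4

Reachable from fce01ea: {38af6f4, 61cb668, ac9b140, c13879e, c31cb88, fce01ea}.
Reachable from c31cb88: {61cb668, c31cb88}.
In fce01ea's history but not c31cb88's: {38af6f4, ac9b140, c13879e, fce01ea} — 4 commits.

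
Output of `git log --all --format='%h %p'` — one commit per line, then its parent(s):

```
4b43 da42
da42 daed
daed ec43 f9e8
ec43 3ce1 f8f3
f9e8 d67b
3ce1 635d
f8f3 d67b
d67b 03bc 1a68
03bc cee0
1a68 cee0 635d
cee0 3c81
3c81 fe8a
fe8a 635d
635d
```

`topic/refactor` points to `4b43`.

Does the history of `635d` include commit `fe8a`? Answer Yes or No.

Ancestors of 635d: {635d}.
fe8a is not in that set, so it is not an ancestor of 635d.

No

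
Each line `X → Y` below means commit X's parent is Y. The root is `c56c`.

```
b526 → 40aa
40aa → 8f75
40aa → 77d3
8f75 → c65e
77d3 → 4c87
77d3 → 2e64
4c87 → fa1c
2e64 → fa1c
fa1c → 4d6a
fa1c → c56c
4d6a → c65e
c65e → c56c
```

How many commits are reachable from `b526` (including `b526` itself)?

Walking parent pointers from b526: reachable set = {2e64, 40aa, 4c87, 4d6a, 77d3, 8f75, b526, c56c, c65e, fa1c}.
That is 10 commits.

10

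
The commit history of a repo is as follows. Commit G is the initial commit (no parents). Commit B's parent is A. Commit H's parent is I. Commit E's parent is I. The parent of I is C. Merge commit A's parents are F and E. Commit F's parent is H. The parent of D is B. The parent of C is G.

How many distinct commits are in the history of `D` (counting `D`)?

9

Walking parent pointers from D: reachable set = {A, B, C, D, E, F, G, H, I}.
That is 9 commits.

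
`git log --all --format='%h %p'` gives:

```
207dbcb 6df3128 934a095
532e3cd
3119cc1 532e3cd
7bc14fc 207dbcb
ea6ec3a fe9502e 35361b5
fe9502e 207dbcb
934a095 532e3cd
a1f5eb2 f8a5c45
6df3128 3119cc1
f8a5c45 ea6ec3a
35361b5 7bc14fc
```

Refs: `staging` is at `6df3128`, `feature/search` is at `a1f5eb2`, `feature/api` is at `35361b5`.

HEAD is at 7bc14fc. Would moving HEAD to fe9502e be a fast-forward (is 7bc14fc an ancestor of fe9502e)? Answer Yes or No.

No

A fast-forward from 7bc14fc to fe9502e is possible iff 7bc14fc is an ancestor of fe9502e.
Ancestors of fe9502e: {207dbcb, 3119cc1, 532e3cd, 6df3128, 934a095, fe9502e}.
7bc14fc is not among them, so fast-forward is not possible.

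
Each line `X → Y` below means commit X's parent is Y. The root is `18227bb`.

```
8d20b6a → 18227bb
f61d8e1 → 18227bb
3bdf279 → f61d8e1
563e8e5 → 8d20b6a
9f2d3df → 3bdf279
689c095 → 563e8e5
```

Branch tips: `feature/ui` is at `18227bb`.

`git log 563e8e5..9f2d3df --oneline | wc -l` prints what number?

3

Reachable from 9f2d3df: {18227bb, 3bdf279, 9f2d3df, f61d8e1}.
Reachable from 563e8e5: {18227bb, 563e8e5, 8d20b6a}.
In 9f2d3df's history but not 563e8e5's: {3bdf279, 9f2d3df, f61d8e1} — 3 commits.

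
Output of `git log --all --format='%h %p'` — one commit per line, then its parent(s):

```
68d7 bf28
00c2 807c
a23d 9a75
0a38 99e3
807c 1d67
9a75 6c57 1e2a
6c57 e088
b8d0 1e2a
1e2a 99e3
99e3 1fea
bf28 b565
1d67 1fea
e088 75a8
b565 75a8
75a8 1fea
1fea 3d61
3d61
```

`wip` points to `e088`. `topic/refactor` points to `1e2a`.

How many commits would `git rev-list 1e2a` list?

Walking parent pointers from 1e2a: reachable set = {1e2a, 1fea, 3d61, 99e3}.
That is 4 commits.

4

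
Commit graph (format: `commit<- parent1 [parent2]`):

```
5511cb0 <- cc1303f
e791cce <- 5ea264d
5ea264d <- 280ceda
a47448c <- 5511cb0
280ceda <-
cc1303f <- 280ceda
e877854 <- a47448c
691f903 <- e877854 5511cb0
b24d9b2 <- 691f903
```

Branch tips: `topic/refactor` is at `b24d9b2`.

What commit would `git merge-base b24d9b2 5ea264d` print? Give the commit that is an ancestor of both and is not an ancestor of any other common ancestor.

280ceda

Ancestors of b24d9b2: {280ceda, 5511cb0, 691f903, a47448c, b24d9b2, cc1303f, e877854}.
Ancestors of 5ea264d: {280ceda, 5ea264d}.
Common ancestors: {280ceda}.
The only common ancestor is 280ceda, so it is the merge base.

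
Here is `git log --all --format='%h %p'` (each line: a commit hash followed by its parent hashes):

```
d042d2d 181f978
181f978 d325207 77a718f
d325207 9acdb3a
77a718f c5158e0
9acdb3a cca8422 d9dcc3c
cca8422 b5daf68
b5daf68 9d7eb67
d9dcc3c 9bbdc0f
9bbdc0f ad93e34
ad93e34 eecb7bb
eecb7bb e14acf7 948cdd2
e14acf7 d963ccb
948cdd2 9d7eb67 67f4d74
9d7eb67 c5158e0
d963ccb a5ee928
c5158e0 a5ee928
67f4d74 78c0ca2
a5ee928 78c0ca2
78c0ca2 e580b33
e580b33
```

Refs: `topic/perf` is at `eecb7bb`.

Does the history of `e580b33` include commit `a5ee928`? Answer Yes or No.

Ancestors of e580b33: {e580b33}.
a5ee928 is not in that set, so it is not an ancestor of e580b33.

No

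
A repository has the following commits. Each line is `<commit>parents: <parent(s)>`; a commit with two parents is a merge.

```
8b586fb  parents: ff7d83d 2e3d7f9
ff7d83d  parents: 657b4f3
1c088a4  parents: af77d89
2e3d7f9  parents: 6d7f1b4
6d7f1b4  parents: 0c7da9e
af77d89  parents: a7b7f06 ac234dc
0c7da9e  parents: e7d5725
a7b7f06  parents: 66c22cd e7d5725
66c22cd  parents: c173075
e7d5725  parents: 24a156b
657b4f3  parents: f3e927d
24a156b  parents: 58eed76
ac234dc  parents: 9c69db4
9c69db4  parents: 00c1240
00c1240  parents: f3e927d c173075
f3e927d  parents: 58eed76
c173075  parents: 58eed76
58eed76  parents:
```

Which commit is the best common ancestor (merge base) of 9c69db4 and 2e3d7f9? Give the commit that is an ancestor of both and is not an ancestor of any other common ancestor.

Ancestors of 9c69db4: {00c1240, 58eed76, 9c69db4, c173075, f3e927d}.
Ancestors of 2e3d7f9: {0c7da9e, 24a156b, 2e3d7f9, 58eed76, 6d7f1b4, e7d5725}.
Common ancestors: {58eed76}.
The only common ancestor is 58eed76, so it is the merge base.

58eed76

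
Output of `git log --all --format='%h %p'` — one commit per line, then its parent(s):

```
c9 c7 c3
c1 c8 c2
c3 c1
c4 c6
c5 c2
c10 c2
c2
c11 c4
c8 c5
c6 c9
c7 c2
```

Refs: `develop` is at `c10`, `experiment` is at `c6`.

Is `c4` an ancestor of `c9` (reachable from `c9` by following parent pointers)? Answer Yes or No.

No

Ancestors of c9: {c1, c2, c3, c5, c7, c8, c9}.
c4 is not in that set, so it is not an ancestor of c9.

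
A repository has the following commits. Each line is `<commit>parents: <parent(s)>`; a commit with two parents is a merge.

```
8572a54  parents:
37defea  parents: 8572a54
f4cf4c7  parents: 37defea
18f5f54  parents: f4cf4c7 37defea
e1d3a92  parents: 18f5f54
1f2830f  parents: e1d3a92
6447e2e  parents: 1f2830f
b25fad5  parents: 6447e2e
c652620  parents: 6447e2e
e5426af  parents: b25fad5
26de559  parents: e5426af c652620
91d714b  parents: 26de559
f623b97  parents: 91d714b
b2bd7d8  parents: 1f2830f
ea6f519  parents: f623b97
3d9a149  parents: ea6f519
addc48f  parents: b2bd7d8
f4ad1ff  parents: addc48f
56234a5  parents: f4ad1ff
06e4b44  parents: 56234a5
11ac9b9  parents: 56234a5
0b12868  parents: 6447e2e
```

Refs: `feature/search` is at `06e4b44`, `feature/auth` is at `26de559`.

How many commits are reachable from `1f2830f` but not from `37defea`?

Reachable from 1f2830f: {18f5f54, 1f2830f, 37defea, 8572a54, e1d3a92, f4cf4c7}.
Reachable from 37defea: {37defea, 8572a54}.
In 1f2830f's history but not 37defea's: {18f5f54, 1f2830f, e1d3a92, f4cf4c7} — 4 commits.

4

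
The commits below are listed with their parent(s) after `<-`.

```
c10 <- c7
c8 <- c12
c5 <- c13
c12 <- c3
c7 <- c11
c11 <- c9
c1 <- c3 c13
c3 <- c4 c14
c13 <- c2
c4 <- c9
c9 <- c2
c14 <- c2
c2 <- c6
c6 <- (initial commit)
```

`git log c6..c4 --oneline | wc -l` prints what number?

3

Reachable from c4: {c2, c4, c6, c9}.
Reachable from c6: {c6}.
In c4's history but not c6's: {c2, c4, c9} — 3 commits.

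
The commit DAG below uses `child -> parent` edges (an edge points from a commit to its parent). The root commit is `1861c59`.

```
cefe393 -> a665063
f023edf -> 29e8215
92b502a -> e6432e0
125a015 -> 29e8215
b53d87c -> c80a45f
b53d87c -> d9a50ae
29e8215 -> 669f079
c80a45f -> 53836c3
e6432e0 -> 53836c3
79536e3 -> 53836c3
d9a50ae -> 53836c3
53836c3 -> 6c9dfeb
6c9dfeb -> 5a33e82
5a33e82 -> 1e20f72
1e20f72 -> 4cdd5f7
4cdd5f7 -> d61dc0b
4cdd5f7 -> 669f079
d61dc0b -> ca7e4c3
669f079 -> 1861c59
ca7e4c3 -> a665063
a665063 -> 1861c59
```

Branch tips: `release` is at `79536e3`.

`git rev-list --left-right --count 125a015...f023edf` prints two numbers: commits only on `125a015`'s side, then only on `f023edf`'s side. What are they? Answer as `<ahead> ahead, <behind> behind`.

1 ahead, 1 behind

Reachable from 125a015: {125a015, 1861c59, 29e8215, 669f079}.
Reachable from f023edf: {1861c59, 29e8215, 669f079, f023edf}.
Only in 125a015's history (ahead): {125a015} — 1.
Only in f023edf's history (behind): {f023edf} — 1.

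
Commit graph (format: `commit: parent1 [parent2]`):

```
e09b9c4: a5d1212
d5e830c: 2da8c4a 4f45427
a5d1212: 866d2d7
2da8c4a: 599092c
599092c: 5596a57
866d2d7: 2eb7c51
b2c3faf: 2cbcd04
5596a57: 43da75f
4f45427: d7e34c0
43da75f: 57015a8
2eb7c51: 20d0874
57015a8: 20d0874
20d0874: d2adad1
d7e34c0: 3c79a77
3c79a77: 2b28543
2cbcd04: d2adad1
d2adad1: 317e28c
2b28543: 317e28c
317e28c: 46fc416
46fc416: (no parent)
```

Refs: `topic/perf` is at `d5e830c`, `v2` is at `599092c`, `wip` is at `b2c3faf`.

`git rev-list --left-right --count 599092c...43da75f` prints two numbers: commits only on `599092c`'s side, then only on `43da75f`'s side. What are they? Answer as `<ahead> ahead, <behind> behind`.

2 ahead, 0 behind

Reachable from 599092c: {20d0874, 317e28c, 43da75f, 46fc416, 5596a57, 57015a8, 599092c, d2adad1}.
Reachable from 43da75f: {20d0874, 317e28c, 43da75f, 46fc416, 57015a8, d2adad1}.
Only in 599092c's history (ahead): {5596a57, 599092c} — 2.
Only in 43da75f's history (behind): {} — 0.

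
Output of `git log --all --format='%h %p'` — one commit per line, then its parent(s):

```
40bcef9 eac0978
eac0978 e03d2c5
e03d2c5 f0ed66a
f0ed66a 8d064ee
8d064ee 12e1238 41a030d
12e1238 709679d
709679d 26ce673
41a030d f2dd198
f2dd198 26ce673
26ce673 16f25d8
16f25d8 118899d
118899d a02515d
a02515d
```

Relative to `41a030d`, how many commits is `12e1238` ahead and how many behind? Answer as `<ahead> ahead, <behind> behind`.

2 ahead, 2 behind

Reachable from 12e1238: {118899d, 12e1238, 16f25d8, 26ce673, 709679d, a02515d}.
Reachable from 41a030d: {118899d, 16f25d8, 26ce673, 41a030d, a02515d, f2dd198}.
Only in 12e1238's history (ahead): {12e1238, 709679d} — 2.
Only in 41a030d's history (behind): {41a030d, f2dd198} — 2.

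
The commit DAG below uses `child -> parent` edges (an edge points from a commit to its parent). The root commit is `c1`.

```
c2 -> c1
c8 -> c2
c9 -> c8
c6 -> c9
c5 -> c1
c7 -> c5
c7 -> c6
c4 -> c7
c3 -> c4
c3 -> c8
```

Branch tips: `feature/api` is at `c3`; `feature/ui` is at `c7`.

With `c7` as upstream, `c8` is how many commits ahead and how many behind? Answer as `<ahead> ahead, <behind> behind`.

0 ahead, 4 behind

Reachable from c8: {c1, c2, c8}.
Reachable from c7: {c1, c2, c5, c6, c7, c8, c9}.
Only in c8's history (ahead): {} — 0.
Only in c7's history (behind): {c5, c6, c7, c9} — 4.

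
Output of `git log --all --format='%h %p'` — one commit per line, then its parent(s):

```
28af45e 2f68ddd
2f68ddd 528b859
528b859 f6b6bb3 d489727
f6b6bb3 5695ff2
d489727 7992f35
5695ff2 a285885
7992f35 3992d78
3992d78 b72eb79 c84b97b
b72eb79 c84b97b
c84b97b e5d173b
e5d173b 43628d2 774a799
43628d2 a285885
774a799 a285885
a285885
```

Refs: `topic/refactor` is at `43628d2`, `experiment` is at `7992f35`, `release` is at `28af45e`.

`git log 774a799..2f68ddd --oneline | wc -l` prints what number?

11

Reachable from 2f68ddd: {2f68ddd, 3992d78, 43628d2, 528b859, 5695ff2, 774a799, 7992f35, a285885, b72eb79, c84b97b, d489727, e5d173b, f6b6bb3}.
Reachable from 774a799: {774a799, a285885}.
In 2f68ddd's history but not 774a799's: {2f68ddd, 3992d78, 43628d2, 528b859, 5695ff2, 7992f35, b72eb79, c84b97b, d489727, e5d173b, f6b6bb3} — 11 commits.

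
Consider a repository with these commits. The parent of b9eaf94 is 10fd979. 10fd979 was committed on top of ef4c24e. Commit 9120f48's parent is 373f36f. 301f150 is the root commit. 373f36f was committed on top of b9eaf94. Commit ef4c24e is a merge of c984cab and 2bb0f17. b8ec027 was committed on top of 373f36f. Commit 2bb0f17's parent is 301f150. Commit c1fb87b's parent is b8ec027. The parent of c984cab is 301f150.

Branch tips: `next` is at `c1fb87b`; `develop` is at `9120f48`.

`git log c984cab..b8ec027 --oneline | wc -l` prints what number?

Reachable from b8ec027: {10fd979, 2bb0f17, 301f150, 373f36f, b8ec027, b9eaf94, c984cab, ef4c24e}.
Reachable from c984cab: {301f150, c984cab}.
In b8ec027's history but not c984cab's: {10fd979, 2bb0f17, 373f36f, b8ec027, b9eaf94, ef4c24e} — 6 commits.

6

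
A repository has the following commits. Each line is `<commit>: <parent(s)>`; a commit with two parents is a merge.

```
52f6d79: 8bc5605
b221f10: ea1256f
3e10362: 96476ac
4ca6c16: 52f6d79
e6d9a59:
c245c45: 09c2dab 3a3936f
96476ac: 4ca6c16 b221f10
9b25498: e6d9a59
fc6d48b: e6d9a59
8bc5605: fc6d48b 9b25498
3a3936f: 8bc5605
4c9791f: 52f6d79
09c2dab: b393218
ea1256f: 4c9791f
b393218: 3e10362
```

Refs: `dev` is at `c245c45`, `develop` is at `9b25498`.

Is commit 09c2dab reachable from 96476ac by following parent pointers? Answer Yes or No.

Ancestors of 96476ac: {4c9791f, 4ca6c16, 52f6d79, 8bc5605, 96476ac, 9b25498, b221f10, e6d9a59, ea1256f, fc6d48b}.
09c2dab is not in that set, so it is not an ancestor of 96476ac.

No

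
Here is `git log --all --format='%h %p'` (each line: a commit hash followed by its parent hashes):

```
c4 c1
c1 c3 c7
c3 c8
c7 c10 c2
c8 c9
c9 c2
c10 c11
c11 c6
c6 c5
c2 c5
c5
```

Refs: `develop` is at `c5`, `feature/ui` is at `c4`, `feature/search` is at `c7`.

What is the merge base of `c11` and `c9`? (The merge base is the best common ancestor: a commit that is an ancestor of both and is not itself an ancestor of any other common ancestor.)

Ancestors of c11: {c11, c5, c6}.
Ancestors of c9: {c2, c5, c9}.
Common ancestors: {c5}.
The only common ancestor is c5, so it is the merge base.

c5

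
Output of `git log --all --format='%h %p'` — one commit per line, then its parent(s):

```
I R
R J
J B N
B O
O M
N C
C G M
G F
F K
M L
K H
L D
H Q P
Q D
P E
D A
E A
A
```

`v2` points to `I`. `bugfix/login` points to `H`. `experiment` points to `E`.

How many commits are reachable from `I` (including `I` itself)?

18

Walking parent pointers from I: reachable set = {A, B, C, D, E, F, G, H, I, J, K, L, M, N, O, P, Q, R}.
That is 18 commits.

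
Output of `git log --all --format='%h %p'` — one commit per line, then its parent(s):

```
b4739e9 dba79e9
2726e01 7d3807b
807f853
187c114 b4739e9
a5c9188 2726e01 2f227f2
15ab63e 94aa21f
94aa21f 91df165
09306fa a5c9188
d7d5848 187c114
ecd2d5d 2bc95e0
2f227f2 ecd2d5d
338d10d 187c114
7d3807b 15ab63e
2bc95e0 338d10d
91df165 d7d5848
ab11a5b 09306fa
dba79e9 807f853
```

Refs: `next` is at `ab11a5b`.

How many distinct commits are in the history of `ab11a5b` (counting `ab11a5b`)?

Walking parent pointers from ab11a5b: reachable set = {09306fa, 15ab63e, 187c114, 2726e01, 2bc95e0, 2f227f2, 338d10d, 7d3807b, 807f853, 91df165, 94aa21f, a5c9188, ab11a5b, b4739e9, d7d5848, dba79e9, ecd2d5d}.
That is 17 commits.

17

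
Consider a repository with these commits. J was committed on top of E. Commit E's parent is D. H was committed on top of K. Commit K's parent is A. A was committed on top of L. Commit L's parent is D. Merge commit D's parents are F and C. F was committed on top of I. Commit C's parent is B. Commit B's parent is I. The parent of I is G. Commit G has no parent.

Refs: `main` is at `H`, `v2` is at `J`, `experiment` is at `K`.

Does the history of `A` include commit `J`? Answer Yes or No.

Ancestors of A: {A, B, C, D, F, G, I, L}.
J is not in that set, so it is not an ancestor of A.

No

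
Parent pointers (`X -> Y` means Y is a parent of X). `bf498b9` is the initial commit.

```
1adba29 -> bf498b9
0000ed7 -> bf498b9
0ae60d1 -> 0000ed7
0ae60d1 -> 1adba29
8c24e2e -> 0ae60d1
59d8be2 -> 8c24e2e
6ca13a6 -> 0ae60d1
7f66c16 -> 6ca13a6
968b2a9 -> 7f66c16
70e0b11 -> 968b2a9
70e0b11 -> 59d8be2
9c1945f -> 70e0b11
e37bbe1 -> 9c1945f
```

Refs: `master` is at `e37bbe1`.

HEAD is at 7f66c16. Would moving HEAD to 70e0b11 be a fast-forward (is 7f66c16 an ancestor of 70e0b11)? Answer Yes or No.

Yes

A fast-forward from 7f66c16 to 70e0b11 is possible iff 7f66c16 is an ancestor of 70e0b11.
Ancestors of 70e0b11: {0000ed7, 0ae60d1, 1adba29, 59d8be2, 6ca13a6, 70e0b11, 7f66c16, 8c24e2e, 968b2a9, bf498b9}.
7f66c16 is among them, so fast-forward is possible.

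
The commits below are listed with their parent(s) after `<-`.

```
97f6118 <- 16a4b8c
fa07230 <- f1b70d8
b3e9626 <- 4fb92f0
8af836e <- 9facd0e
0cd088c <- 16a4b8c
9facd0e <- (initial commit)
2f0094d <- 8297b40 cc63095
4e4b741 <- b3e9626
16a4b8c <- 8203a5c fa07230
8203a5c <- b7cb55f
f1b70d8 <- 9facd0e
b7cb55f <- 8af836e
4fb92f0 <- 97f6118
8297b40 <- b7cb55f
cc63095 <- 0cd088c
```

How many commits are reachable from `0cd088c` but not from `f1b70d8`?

6

Reachable from 0cd088c: {0cd088c, 16a4b8c, 8203a5c, 8af836e, 9facd0e, b7cb55f, f1b70d8, fa07230}.
Reachable from f1b70d8: {9facd0e, f1b70d8}.
In 0cd088c's history but not f1b70d8's: {0cd088c, 16a4b8c, 8203a5c, 8af836e, b7cb55f, fa07230} — 6 commits.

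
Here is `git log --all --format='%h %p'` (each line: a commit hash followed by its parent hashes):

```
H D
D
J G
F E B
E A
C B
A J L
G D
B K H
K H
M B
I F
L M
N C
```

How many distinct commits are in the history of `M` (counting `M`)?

Walking parent pointers from M: reachable set = {B, D, H, K, M}.
That is 5 commits.

5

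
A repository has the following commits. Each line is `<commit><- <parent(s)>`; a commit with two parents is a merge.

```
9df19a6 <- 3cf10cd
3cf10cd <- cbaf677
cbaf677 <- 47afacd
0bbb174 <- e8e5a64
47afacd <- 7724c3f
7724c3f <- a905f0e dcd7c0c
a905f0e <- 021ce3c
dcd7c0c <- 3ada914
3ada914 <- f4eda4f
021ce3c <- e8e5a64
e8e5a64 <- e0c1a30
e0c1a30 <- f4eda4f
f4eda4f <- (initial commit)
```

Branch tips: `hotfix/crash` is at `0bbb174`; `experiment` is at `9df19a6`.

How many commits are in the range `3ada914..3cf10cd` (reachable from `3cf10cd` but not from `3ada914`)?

9

Reachable from 3cf10cd: {021ce3c, 3ada914, 3cf10cd, 47afacd, 7724c3f, a905f0e, cbaf677, dcd7c0c, e0c1a30, e8e5a64, f4eda4f}.
Reachable from 3ada914: {3ada914, f4eda4f}.
In 3cf10cd's history but not 3ada914's: {021ce3c, 3cf10cd, 47afacd, 7724c3f, a905f0e, cbaf677, dcd7c0c, e0c1a30, e8e5a64} — 9 commits.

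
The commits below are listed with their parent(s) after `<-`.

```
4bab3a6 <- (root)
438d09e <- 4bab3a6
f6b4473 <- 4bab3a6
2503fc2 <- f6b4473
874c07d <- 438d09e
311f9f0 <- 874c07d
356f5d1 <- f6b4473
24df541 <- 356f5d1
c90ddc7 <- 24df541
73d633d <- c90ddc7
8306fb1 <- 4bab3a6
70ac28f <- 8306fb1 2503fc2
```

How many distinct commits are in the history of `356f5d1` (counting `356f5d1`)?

3

Walking parent pointers from 356f5d1: reachable set = {356f5d1, 4bab3a6, f6b4473}.
That is 3 commits.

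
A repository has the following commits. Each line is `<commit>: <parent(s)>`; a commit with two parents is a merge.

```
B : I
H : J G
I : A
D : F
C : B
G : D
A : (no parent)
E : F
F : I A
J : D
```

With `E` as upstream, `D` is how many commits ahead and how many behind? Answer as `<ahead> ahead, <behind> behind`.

1 ahead, 1 behind

Reachable from D: {A, D, F, I}.
Reachable from E: {A, E, F, I}.
Only in D's history (ahead): {D} — 1.
Only in E's history (behind): {E} — 1.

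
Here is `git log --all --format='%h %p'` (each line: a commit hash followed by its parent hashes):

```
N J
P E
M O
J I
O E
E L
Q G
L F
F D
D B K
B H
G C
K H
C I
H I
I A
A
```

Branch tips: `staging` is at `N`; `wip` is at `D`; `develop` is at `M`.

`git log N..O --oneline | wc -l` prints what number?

Reachable from O: {A, B, D, E, F, H, I, K, L, O}.
Reachable from N: {A, I, J, N}.
In O's history but not N's: {B, D, E, F, H, K, L, O} — 8 commits.

8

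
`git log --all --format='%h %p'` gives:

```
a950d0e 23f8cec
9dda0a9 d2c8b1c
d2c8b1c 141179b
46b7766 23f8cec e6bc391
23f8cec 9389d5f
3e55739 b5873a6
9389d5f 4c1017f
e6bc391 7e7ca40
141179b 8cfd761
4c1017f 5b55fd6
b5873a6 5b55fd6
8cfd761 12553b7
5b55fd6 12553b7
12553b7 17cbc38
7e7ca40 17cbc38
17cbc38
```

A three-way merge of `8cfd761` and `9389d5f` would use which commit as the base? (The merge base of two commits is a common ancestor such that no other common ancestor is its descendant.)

Ancestors of 8cfd761: {12553b7, 17cbc38, 8cfd761}.
Ancestors of 9389d5f: {12553b7, 17cbc38, 4c1017f, 5b55fd6, 9389d5f}.
Common ancestors: {12553b7, 17cbc38}.
Among these, 12553b7 is not an ancestor of any other common ancestor — it is the merge base.

12553b7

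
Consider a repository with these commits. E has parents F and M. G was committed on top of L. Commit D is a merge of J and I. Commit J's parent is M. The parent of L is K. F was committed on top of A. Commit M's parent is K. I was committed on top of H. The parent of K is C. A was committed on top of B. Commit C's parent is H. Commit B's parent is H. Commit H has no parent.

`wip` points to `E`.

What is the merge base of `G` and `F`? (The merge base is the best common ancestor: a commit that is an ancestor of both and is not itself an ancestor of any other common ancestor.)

H

Ancestors of G: {C, G, H, K, L}.
Ancestors of F: {A, B, F, H}.
Common ancestors: {H}.
The only common ancestor is H, so it is the merge base.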